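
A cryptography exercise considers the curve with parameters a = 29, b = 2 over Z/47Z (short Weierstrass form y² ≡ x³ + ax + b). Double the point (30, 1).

tangent at (30, 1): λ = (3·30² + 29)/(2·1) ≡ 3/2. 2⁻¹ ≡ 24 (mod 47), so λ ≡ 3·24 ≡ 25.
  x = λ² - 30 - 30 = 625 - 60 ≡ 1; y = λ·(30 - 1) - 1 ≡ 19. → (1, 19)

(1, 19)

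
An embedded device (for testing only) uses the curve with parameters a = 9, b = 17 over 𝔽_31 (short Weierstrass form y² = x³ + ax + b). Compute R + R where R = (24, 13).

(19, 17)

tangent at (24, 13): λ = (3·24² + 9)/(2·13) ≡ 1/26. 26⁻¹ ≡ 6 (mod 31) since 26·6 = 156 ≡ 1, so λ ≡ 1·6 ≡ 6.
  x = λ² - 24 - 24 = 36 - 48 ≡ 19; y = λ·(24 - 19) - 13 ≡ 17. → (19, 17)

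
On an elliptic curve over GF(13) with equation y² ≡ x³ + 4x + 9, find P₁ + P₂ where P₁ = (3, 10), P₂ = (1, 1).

(0, 10)

(3, 10) + (1, 1). λ = (1 - 10)/(1 - 3) ≡ 4/11 mod 13. 11⁻¹ ≡ 6 (mod 13), so λ ≡ 11.
  x = λ² - 3 - 1 = 121 - 4 ≡ 0; y = λ·(3 - 0) - 10 ≡ 10. → (0, 10)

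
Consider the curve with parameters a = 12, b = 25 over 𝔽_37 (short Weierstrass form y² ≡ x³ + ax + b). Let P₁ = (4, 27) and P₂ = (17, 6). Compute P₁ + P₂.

(4, 27) + (17, 6). λ = (6 - 27)/(17 - 4) ≡ 16/13 mod 37. 13⁻¹ ≡ 20 (mod 37), so λ ≡ 24.
  x = λ² - 4 - 17 = 576 - 21 ≡ 0; y = λ·(4 - 0) - 27 ≡ 32. → (0, 32)

(0, 32)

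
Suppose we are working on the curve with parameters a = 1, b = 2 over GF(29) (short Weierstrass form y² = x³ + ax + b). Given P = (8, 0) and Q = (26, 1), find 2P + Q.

First 2P:
Repeated addition: build up to 2P.
2P: (8, 0) + (8, 0): same x and y₁ ≡ -y₂, so the sum is O.
2P = O.
Finally 2P + Q:
O + (26, 1) = (26, 1) (identity).

(26, 1)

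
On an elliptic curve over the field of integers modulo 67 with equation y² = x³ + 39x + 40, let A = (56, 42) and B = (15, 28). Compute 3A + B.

(4, 27)

First 3A:
Repeated addition: build up to 3A.
2A: tangent at (56, 42): λ = (3·56² + 39)/(2·42) ≡ 0/17. 17⁻¹ ≡ 4 (mod 67), so λ ≡ 0·4 ≡ 0.
  x = λ² - 56 - 56 = 0 - 112 ≡ 22; y = λ·(56 - 22) - 42 ≡ 25. → (22, 25)
3A: (22, 25) + (56, 42). λ = (42 - 25)/(56 - 22) ≡ 17/34 mod 67. 34⁻¹ ≡ 2 (mod 67) since 34·2 = 68 ≡ 1, so λ ≡ 34.
  x = λ² - 22 - 56 = 1156 - 78 ≡ 6; y = λ·(22 - 6) - 25 ≡ 50. → (6, 50)
3A = (6, 50).
Finally 3A + B:
(6, 50) + (15, 28). λ = (28 - 50)/(15 - 6) ≡ 45/9 mod 67. 9⁻¹ ≡ 15 (mod 67), so λ ≡ 5.
  x = λ² - 6 - 15 = 25 - 21 ≡ 4; y = λ·(6 - 4) - 50 ≡ 27. → (4, 27)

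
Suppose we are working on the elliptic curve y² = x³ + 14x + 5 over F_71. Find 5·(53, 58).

Write G = (53, 58).
Repeated addition: build up to 5G.
2G: tangent at (53, 58): λ = (3·53² + 14)/(2·58) ≡ 63/45. 45⁻¹ ≡ 30 (mod 71), so λ ≡ 63·30 ≡ 44.
  x = λ² - 53 - 53 = 1936 - 106 ≡ 55; y = λ·(53 - 55) - 58 ≡ 67. → (55, 67)
3G: (55, 67) + (53, 58). λ = (58 - 67)/(53 - 55) ≡ 62/69 mod 71. 69⁻¹ ≡ 35 (mod 71) since 69·35 = 2415 ≡ 1, so λ ≡ 40.
  x = λ² - 55 - 53 = 1600 - 108 ≡ 1; y = λ·(55 - 1) - 67 ≡ 34. → (1, 34)
4G: (1, 34) + (53, 58). λ = (58 - 34)/(53 - 1) ≡ 24/52 mod 71. 52⁻¹ ≡ 56 (mod 71) since 52·56 = 2912 ≡ 1, so λ ≡ 66.
  x = λ² - 1 - 53 = 4356 - 54 ≡ 42; y = λ·(1 - 42) - 34 ≡ 29. → (42, 29)
5G: (42, 29) + (53, 58). λ = (58 - 29)/(53 - 42) ≡ 29/11 mod 71. 11⁻¹ ≡ 13 (mod 71) since 11·13 = 143 ≡ 1, so λ ≡ 22.
  x = λ² - 42 - 53 = 484 - 95 ≡ 34; y = λ·(42 - 34) - 29 ≡ 5. → (34, 5)

(34, 5)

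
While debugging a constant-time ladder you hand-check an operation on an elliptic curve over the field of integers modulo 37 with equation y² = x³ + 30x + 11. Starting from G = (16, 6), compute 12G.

(33, 30)

Repeated addition: build up to 12G.
2G: tangent at (16, 6): λ = (3·16² + 30)/(2·6) ≡ 21/12. 12⁻¹ ≡ 34 (mod 37), so λ ≡ 21·34 ≡ 11.
  x = λ² - 16 - 16 = 121 - 32 ≡ 15; y = λ·(16 - 15) - 6 ≡ 5. → (15, 5)
3G: (15, 5) + (16, 6). λ = (6 - 5)/(16 - 15) ≡ 1/1 mod 37. 1⁻¹ ≡ 1 (mod 37) since 1·1 = 1 ≡ 1, so λ ≡ 1.
  x = λ² - 15 - 16 = 1 - 31 ≡ 7; y = λ·(15 - 7) - 5 ≡ 3. → (7, 3)
4G: (7, 3) + (16, 6). λ = (6 - 3)/(16 - 7) ≡ 3/9 mod 37. 9⁻¹ ≡ 33 (mod 37), so λ ≡ 25.
  x = λ² - 7 - 16 = 625 - 23 ≡ 10; y = λ·(7 - 10) - 3 ≡ 33. → (10, 33)
5G: (10, 33) + (16, 6). λ = (6 - 33)/(16 - 10) ≡ 10/6 mod 37. 6⁻¹ ≡ 31 (mod 37), so λ ≡ 14.
  x = λ² - 10 - 16 = 196 - 26 ≡ 22; y = λ·(10 - 22) - 33 ≡ 21. → (22, 21)
6G: (22, 21) + (16, 6). λ = (6 - 21)/(16 - 22) ≡ 22/31 mod 37. 31⁻¹ ≡ 6 (mod 37), so λ ≡ 21.
  x = λ² - 22 - 16 = 441 - 38 ≡ 33; y = λ·(22 - 33) - 21 ≡ 7. → (33, 7)
7G: (33, 7) + (16, 6). λ = (6 - 7)/(16 - 33) ≡ 36/20 mod 37. 20⁻¹ ≡ 13 (mod 37), so λ ≡ 24.
  x = λ² - 33 - 16 = 576 - 49 ≡ 9; y = λ·(33 - 9) - 7 ≡ 14. → (9, 14)
8G: (9, 14) + (16, 6). λ = (6 - 14)/(16 - 9) ≡ 29/7 mod 37. 7⁻¹ ≡ 16 (mod 37), so λ ≡ 20.
  x = λ² - 9 - 16 = 400 - 25 ≡ 5; y = λ·(9 - 5) - 14 ≡ 29. → (5, 29)
9G: (5, 29) + (16, 6). λ = (6 - 29)/(16 - 5) ≡ 14/11 mod 37. 11⁻¹ ≡ 27 (mod 37) since 11·27 = 297 ≡ 1, so λ ≡ 8.
  x = λ² - 5 - 16 = 64 - 21 ≡ 6; y = λ·(5 - 6) - 29 ≡ 0. → (6, 0)
10G: (6, 0) + (16, 6). λ = (6 - 0)/(16 - 6) ≡ 6/10 mod 37. 10⁻¹ ≡ 26 (mod 37) since 10·26 = 260 ≡ 1, so λ ≡ 8.
  x = λ² - 6 - 16 = 64 - 22 ≡ 5; y = λ·(6 - 5) - 0 ≡ 8. → (5, 8)
11G: (5, 8) + (16, 6). λ = (6 - 8)/(16 - 5) ≡ 35/11 mod 37. 11⁻¹ ≡ 27 (mod 37), so λ ≡ 20.
  x = λ² - 5 - 16 = 400 - 21 ≡ 9; y = λ·(5 - 9) - 8 ≡ 23. → (9, 23)
12G: (9, 23) + (16, 6). λ = (6 - 23)/(16 - 9) ≡ 20/7 mod 37. 7⁻¹ ≡ 16 (mod 37) since 7·16 = 112 ≡ 1, so λ ≡ 24.
  x = λ² - 9 - 16 = 576 - 25 ≡ 33; y = λ·(9 - 33) - 23 ≡ 30. → (33, 30)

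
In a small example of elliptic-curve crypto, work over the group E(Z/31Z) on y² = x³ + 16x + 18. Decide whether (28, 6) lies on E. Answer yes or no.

y² = 6² ≡ 5; x³ + 16x + 18 = 22418 ≡ 5 (mod 31). 5 = 5.

yes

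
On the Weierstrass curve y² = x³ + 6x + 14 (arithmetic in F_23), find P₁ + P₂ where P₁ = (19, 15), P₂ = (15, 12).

(14, 6)

(19, 15) + (15, 12). λ = (12 - 15)/(15 - 19) ≡ 20/19 mod 23. 19⁻¹ ≡ 17 (mod 23), so λ ≡ 18.
  x = λ² - 19 - 15 = 324 - 34 ≡ 14; y = λ·(19 - 14) - 15 ≡ 6. → (14, 6)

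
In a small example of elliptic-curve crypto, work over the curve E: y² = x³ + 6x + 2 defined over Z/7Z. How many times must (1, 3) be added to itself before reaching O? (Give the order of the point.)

2P: tangent at (1, 3): λ = (3·1² + 6)/(2·3) ≡ 2/6. 6⁻¹ ≡ 6 (mod 7) since 6·6 = 36 ≡ 1, so λ ≡ 2·6 ≡ 5.
  x = λ² - 1 - 1 = 25 - 2 ≡ 2; y = λ·(1 - 2) - 3 ≡ 6. → (2, 6)
3P: (2, 6) + (1, 3). λ = (3 - 6)/(1 - 2) ≡ 4/6 mod 7. 6⁻¹ ≡ 6 (mod 7) since 6·6 = 36 ≡ 1, so λ ≡ 3.
  x = λ² - 2 - 1 = 9 - 3 ≡ 6; y = λ·(2 - 6) - 6 ≡ 3. → (6, 3)
4P: (6, 3) + (1, 3). λ = (3 - 3)/(1 - 6) ≡ 0/2 mod 7. 2⁻¹ ≡ 4 (mod 7), so λ ≡ 0.
  x = λ² - 6 - 1 = 0 - 7 ≡ 0; y = λ·(6 - 0) - 3 ≡ 4. → (0, 4)
5P: (0, 4) + (1, 3). λ = (3 - 4)/(1 - 0) ≡ 6/1 mod 7. 1⁻¹ ≡ 1 (mod 7) since 1·1 = 1 ≡ 1, so λ ≡ 6.
  x = λ² - 0 - 1 = 36 - 1 ≡ 0; y = λ·(0 - 0) - 4 ≡ 3. → (0, 3)
6P: (0, 3) + (1, 3). λ = (3 - 3)/(1 - 0) ≡ 0/1 mod 7. 1⁻¹ ≡ 1 (mod 7), so λ ≡ 0.
  x = λ² - 0 - 1 = 0 - 1 ≡ 6; y = λ·(0 - 6) - 3 ≡ 4. → (6, 4)
7P: (6, 4) + (1, 3). λ = (3 - 4)/(1 - 6) ≡ 6/2 mod 7. 2⁻¹ ≡ 4 (mod 7), so λ ≡ 3.
  x = λ² - 6 - 1 = 9 - 7 ≡ 2; y = λ·(6 - 2) - 4 ≡ 1. → (2, 1)
8P: (2, 1) + (1, 3). λ = (3 - 1)/(1 - 2) ≡ 2/6 mod 7. 6⁻¹ ≡ 6 (mod 7) since 6·6 = 36 ≡ 1, so λ ≡ 5.
  x = λ² - 2 - 1 = 25 - 3 ≡ 1; y = λ·(2 - 1) - 1 ≡ 4. → (1, 4)
9P: (1, 4) + (1, 3): same x and y₁ ≡ -y₂, so the sum is O.
9P = O, so the order is 9.

9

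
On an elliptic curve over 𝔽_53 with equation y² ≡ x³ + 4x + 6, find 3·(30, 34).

Write Q = (30, 34).
Repeated addition: build up to 3Q.
2Q: tangent at (30, 34): λ = (3·30² + 4)/(2·34) ≡ 1/15. 15⁻¹ ≡ 46 (mod 53), so λ ≡ 1·46 ≡ 46.
  x = λ² - 30 - 30 = 2116 - 60 ≡ 42; y = λ·(30 - 42) - 34 ≡ 50. → (42, 50)
3Q: (42, 50) + (30, 34). λ = (34 - 50)/(30 - 42) ≡ 37/41 mod 53. 41⁻¹ ≡ 22 (mod 53), so λ ≡ 19.
  x = λ² - 42 - 30 = 361 - 72 ≡ 24; y = λ·(42 - 24) - 50 ≡ 27. → (24, 27)

(24, 27)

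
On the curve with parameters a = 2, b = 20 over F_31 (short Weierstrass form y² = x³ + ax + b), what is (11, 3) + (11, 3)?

(25, 3)

tangent at (11, 3): λ = (3·11² + 2)/(2·3) ≡ 24/6. 6⁻¹ ≡ 26 (mod 31) since 6·26 = 156 ≡ 1, so λ ≡ 24·26 ≡ 4.
  x = λ² - 11 - 11 = 16 - 22 ≡ 25; y = λ·(11 - 25) - 3 ≡ 3. → (25, 3)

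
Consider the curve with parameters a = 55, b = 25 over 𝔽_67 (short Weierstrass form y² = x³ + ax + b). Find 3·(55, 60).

Write Q = (55, 60).
Repeated addition: build up to 3Q.
2Q: tangent at (55, 60): λ = (3·55² + 55)/(2·60) ≡ 18/53. 53⁻¹ ≡ 43 (mod 67) since 53·43 = 2279 ≡ 1, so λ ≡ 18·43 ≡ 37.
  x = λ² - 55 - 55 = 1369 - 110 ≡ 53; y = λ·(55 - 53) - 60 ≡ 14. → (53, 14)
3Q: (53, 14) + (55, 60). λ = (60 - 14)/(55 - 53) ≡ 46/2 mod 67. 2⁻¹ ≡ 34 (mod 67) since 2·34 = 68 ≡ 1, so λ ≡ 23.
  x = λ² - 53 - 55 = 529 - 108 ≡ 19; y = λ·(53 - 19) - 14 ≡ 31. → (19, 31)

(19, 31)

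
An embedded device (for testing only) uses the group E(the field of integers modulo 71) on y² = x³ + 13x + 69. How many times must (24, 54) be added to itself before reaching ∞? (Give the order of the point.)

3

2P: tangent at (24, 54): λ = (3·24² + 13)/(2·54) ≡ 37/37. 37⁻¹ ≡ 48 (mod 71) since 37·48 = 1776 ≡ 1, so λ ≡ 37·48 ≡ 1.
  x = λ² - 24 - 24 = 1 - 48 ≡ 24; y = λ·(24 - 24) - 54 ≡ 17. → (24, 17)
3P: (24, 17) + (24, 54): same x and y₁ ≡ -y₂, so the sum is ∞.
3P = ∞, so the order is 3.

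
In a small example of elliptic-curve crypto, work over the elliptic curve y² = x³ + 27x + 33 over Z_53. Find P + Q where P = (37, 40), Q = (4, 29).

(37, 40) + (4, 29). λ = (29 - 40)/(4 - 37) ≡ 42/20 mod 53. 20⁻¹ ≡ 8 (mod 53), so λ ≡ 18.
  x = λ² - 37 - 4 = 324 - 41 ≡ 18; y = λ·(37 - 18) - 40 ≡ 37. → (18, 37)

(18, 37)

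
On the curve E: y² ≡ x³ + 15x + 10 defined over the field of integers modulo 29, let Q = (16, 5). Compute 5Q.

Repeated addition: build up to 5Q.
2Q: tangent at (16, 5): λ = (3·16² + 15)/(2·5) ≡ 0/10. 10⁻¹ ≡ 3 (mod 29), so λ ≡ 0·3 ≡ 0.
  x = λ² - 16 - 16 = 0 - 32 ≡ 26; y = λ·(16 - 26) - 5 ≡ 24. → (26, 24)
3Q: (26, 24) + (16, 5). λ = (5 - 24)/(16 - 26) ≡ 10/19 mod 29. 19⁻¹ ≡ 26 (mod 29), so λ ≡ 28.
  x = λ² - 26 - 16 = 784 - 42 ≡ 17; y = λ·(26 - 17) - 24 ≡ 25. → (17, 25)
4Q: (17, 25) + (16, 5). λ = (5 - 25)/(16 - 17) ≡ 9/28 mod 29. 28⁻¹ ≡ 28 (mod 29) since 28·28 = 784 ≡ 1, so λ ≡ 20.
  x = λ² - 17 - 16 = 400 - 33 ≡ 19; y = λ·(17 - 19) - 25 ≡ 22. → (19, 22)
5Q: (19, 22) + (16, 5). λ = (5 - 22)/(16 - 19) ≡ 12/26 mod 29. 26⁻¹ ≡ 19 (mod 29) since 26·19 = 494 ≡ 1, so λ ≡ 25.
  x = λ² - 19 - 16 = 625 - 35 ≡ 10; y = λ·(19 - 10) - 22 ≡ 0. → (10, 0)

(10, 0)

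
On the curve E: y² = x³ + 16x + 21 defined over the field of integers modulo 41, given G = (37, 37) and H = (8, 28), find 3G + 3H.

O

First 3G:
Repeated addition: build up to 3G.
2G: tangent at (37, 37): λ = (3·37² + 16)/(2·37) ≡ 23/33. 33⁻¹ ≡ 5 (mod 41), so λ ≡ 23·5 ≡ 33.
  x = λ² - 37 - 37 = 1089 - 74 ≡ 31; y = λ·(37 - 31) - 37 ≡ 38. → (31, 38)
3G: (31, 38) + (37, 37). λ = (37 - 38)/(37 - 31) ≡ 40/6 mod 41. 6⁻¹ ≡ 7 (mod 41) since 6·7 = 42 ≡ 1, so λ ≡ 34.
  x = λ² - 31 - 37 = 1156 - 68 ≡ 22; y = λ·(31 - 22) - 38 ≡ 22. → (22, 22)
3G = (22, 22).
Next 3H:
Repeated addition: build up to 3H.
2H: tangent at (8, 28): λ = (3·8² + 16)/(2·28) ≡ 3/15. 15⁻¹ ≡ 11 (mod 41), so λ ≡ 3·11 ≡ 33.
  x = λ² - 8 - 8 = 1089 - 16 ≡ 7; y = λ·(8 - 7) - 28 ≡ 5. → (7, 5)
3H: (7, 5) + (8, 28). λ = (28 - 5)/(8 - 7) ≡ 23/1 mod 41. 1⁻¹ ≡ 1 (mod 41), so λ ≡ 23.
  x = λ² - 7 - 8 = 529 - 15 ≡ 22; y = λ·(7 - 22) - 5 ≡ 19. → (22, 19)
3H = (22, 19).
Finally 3G + 3H:
(22, 22) + (22, 19): same x and y₁ ≡ -y₂, so the sum is ∞.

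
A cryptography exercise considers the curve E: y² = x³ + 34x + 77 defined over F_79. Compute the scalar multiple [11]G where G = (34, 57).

Repeated addition: build up to 11G.
2G: tangent at (34, 57): λ = (3·34² + 34)/(2·57) ≡ 26/35. 35⁻¹ ≡ 70 (mod 79) since 35·70 = 2450 ≡ 1, so λ ≡ 26·70 ≡ 3.
  x = λ² - 34 - 34 = 9 - 68 ≡ 20; y = λ·(34 - 20) - 57 ≡ 64. → (20, 64)
3G: (20, 64) + (34, 57). λ = (57 - 64)/(34 - 20) ≡ 72/14 mod 79. 14⁻¹ ≡ 17 (mod 79), so λ ≡ 39.
  x = λ² - 20 - 34 = 1521 - 54 ≡ 45; y = λ·(20 - 45) - 64 ≡ 67. → (45, 67)
4G: (45, 67) + (34, 57). λ = (57 - 67)/(34 - 45) ≡ 69/68 mod 79. 68⁻¹ ≡ 43 (mod 79), so λ ≡ 44.
  x = λ² - 45 - 34 = 1936 - 79 ≡ 40; y = λ·(45 - 40) - 67 ≡ 74. → (40, 74)
5G: (40, 74) + (34, 57). λ = (57 - 74)/(34 - 40) ≡ 62/73 mod 79. 73⁻¹ ≡ 13 (mod 79) since 73·13 = 949 ≡ 1, so λ ≡ 16.
  x = λ² - 40 - 34 = 256 - 74 ≡ 24; y = λ·(40 - 24) - 74 ≡ 24. → (24, 24)
6G: (24, 24) + (34, 57). λ = (57 - 24)/(34 - 24) ≡ 33/10 mod 79. 10⁻¹ ≡ 8 (mod 79), so λ ≡ 27.
  x = λ² - 24 - 34 = 729 - 58 ≡ 39; y = λ·(24 - 39) - 24 ≡ 45. → (39, 45)
7G: (39, 45) + (34, 57). λ = (57 - 45)/(34 - 39) ≡ 12/74 mod 79. 74⁻¹ ≡ 63 (mod 79), so λ ≡ 45.
  x = λ² - 39 - 34 = 2025 - 73 ≡ 56; y = λ·(39 - 56) - 45 ≡ 59. → (56, 59)
8G: (56, 59) + (34, 57). λ = (57 - 59)/(34 - 56) ≡ 77/57 mod 79. 57⁻¹ ≡ 61 (mod 79) since 57·61 = 3477 ≡ 1, so λ ≡ 36.
  x = λ² - 56 - 34 = 1296 - 90 ≡ 21; y = λ·(56 - 21) - 59 ≡ 16. → (21, 16)
9G: (21, 16) + (34, 57). λ = (57 - 16)/(34 - 21) ≡ 41/13 mod 79. 13⁻¹ ≡ 73 (mod 79), so λ ≡ 70.
  x = λ² - 21 - 34 = 4900 - 55 ≡ 26; y = λ·(21 - 26) - 16 ≡ 29. → (26, 29)
10G: (26, 29) + (34, 57). λ = (57 - 29)/(34 - 26) ≡ 28/8 mod 79. 8⁻¹ ≡ 10 (mod 79), so λ ≡ 43.
  x = λ² - 26 - 34 = 1849 - 60 ≡ 51; y = λ·(26 - 51) - 29 ≡ 2. → (51, 2)
11G: (51, 2) + (34, 57). λ = (57 - 2)/(34 - 51) ≡ 55/62 mod 79. 62⁻¹ ≡ 65 (mod 79), so λ ≡ 20.
  x = λ² - 51 - 34 = 400 - 85 ≡ 78; y = λ·(51 - 78) - 2 ≡ 11. → (78, 11)

(78, 11)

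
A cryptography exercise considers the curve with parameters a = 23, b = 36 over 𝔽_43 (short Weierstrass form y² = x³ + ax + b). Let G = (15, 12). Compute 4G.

Repeated addition: build up to 4G.
2G: tangent at (15, 12): λ = (3·15² + 23)/(2·12) ≡ 10/24. 24⁻¹ ≡ 9 (mod 43) since 24·9 = 216 ≡ 1, so λ ≡ 10·9 ≡ 4.
  x = λ² - 15 - 15 = 16 - 30 ≡ 29; y = λ·(15 - 29) - 12 ≡ 18. → (29, 18)
3G: (29, 18) + (15, 12). λ = (12 - 18)/(15 - 29) ≡ 37/29 mod 43. 29⁻¹ ≡ 3 (mod 43), so λ ≡ 25.
  x = λ² - 29 - 15 = 625 - 44 ≡ 22; y = λ·(29 - 22) - 18 ≡ 28. → (22, 28)
4G: (22, 28) + (15, 12). λ = (12 - 28)/(15 - 22) ≡ 27/36 mod 43. 36⁻¹ ≡ 6 (mod 43), so λ ≡ 33.
  x = λ² - 22 - 15 = 1089 - 37 ≡ 20; y = λ·(22 - 20) - 28 ≡ 38. → (20, 38)

(20, 38)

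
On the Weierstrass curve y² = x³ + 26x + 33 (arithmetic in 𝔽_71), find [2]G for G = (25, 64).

(31, 61)

tangent at (25, 64): λ = (3·25² + 26)/(2·64) ≡ 55/57. 57⁻¹ ≡ 5 (mod 71) since 57·5 = 285 ≡ 1, so λ ≡ 55·5 ≡ 62.
  x = λ² - 25 - 25 = 3844 - 50 ≡ 31; y = λ·(25 - 31) - 64 ≡ 61. → (31, 61)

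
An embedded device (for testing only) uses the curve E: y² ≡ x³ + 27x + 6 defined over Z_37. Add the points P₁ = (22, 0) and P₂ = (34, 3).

(25, 27)

(22, 0) + (34, 3). λ = (3 - 0)/(34 - 22) ≡ 3/12 mod 37. 12⁻¹ ≡ 34 (mod 37), so λ ≡ 28.
  x = λ² - 22 - 34 = 784 - 56 ≡ 25; y = λ·(22 - 25) - 0 ≡ 27. → (25, 27)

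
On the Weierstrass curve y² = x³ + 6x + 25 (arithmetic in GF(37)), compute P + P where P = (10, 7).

tangent at (10, 7): λ = (3·10² + 6)/(2·7) ≡ 10/14. 14⁻¹ ≡ 8 (mod 37) since 14·8 = 112 ≡ 1, so λ ≡ 10·8 ≡ 6.
  x = λ² - 10 - 10 = 36 - 20 ≡ 16; y = λ·(10 - 16) - 7 ≡ 31. → (16, 31)

(16, 31)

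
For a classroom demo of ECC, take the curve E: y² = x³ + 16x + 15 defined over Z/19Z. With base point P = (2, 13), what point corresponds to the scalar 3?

(6, 2)

Repeated addition: build up to 3P.
2P: tangent at (2, 13): λ = (3·2² + 16)/(2·13) ≡ 9/7. 7⁻¹ ≡ 11 (mod 19), so λ ≡ 9·11 ≡ 4.
  x = λ² - 2 - 2 = 16 - 4 ≡ 12; y = λ·(2 - 12) - 13 ≡ 4. → (12, 4)
3P: (12, 4) + (2, 13). λ = (13 - 4)/(2 - 12) ≡ 9/9 mod 19. 9⁻¹ ≡ 17 (mod 19), so λ ≡ 1.
  x = λ² - 12 - 2 = 1 - 14 ≡ 6; y = λ·(12 - 6) - 4 ≡ 2. → (6, 2)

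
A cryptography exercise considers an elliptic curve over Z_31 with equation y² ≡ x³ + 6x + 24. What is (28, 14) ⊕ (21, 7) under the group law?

(28, 14) + (21, 7). λ = (7 - 14)/(21 - 28) ≡ 24/24 mod 31. 24⁻¹ ≡ 22 (mod 31), so λ ≡ 1.
  x = λ² - 28 - 21 = 1 - 49 ≡ 14; y = λ·(28 - 14) - 14 ≡ 0. → (14, 0)

(14, 0)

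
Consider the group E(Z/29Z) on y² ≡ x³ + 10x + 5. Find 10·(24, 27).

(6, 22)

Write G = (24, 27).
Repeated addition: build up to 10G.
2G: tangent at (24, 27): λ = (3·24² + 10)/(2·27) ≡ 27/25. 25⁻¹ ≡ 7 (mod 29), so λ ≡ 27·7 ≡ 15.
  x = λ² - 24 - 24 = 225 - 48 ≡ 3; y = λ·(24 - 3) - 27 ≡ 27. → (3, 27)
3G: (3, 27) + (24, 27). λ = (27 - 27)/(24 - 3) ≡ 0/21 mod 29. 21⁻¹ ≡ 18 (mod 29) since 21·18 = 378 ≡ 1, so λ ≡ 0.
  x = λ² - 3 - 24 = 0 - 27 ≡ 2; y = λ·(3 - 2) - 27 ≡ 2. → (2, 2)
4G: (2, 2) + (24, 27). λ = (27 - 2)/(24 - 2) ≡ 25/22 mod 29. 22⁻¹ ≡ 4 (mod 29), so λ ≡ 13.
  x = λ² - 2 - 24 = 169 - 26 ≡ 27; y = λ·(2 - 27) - 2 ≡ 21. → (27, 21)
5G: (27, 21) + (24, 27). λ = (27 - 21)/(24 - 27) ≡ 6/26 mod 29. 26⁻¹ ≡ 19 (mod 29), so λ ≡ 27.
  x = λ² - 27 - 24 = 729 - 51 ≡ 11; y = λ·(27 - 11) - 21 ≡ 5. → (11, 5)
6G: (11, 5) + (24, 27). λ = (27 - 5)/(24 - 11) ≡ 22/13 mod 29. 13⁻¹ ≡ 9 (mod 29), so λ ≡ 24.
  x = λ² - 11 - 24 = 576 - 35 ≡ 19; y = λ·(11 - 19) - 5 ≡ 6. → (19, 6)
7G: (19, 6) + (24, 27). λ = (27 - 6)/(24 - 19) ≡ 21/5 mod 29. 5⁻¹ ≡ 6 (mod 29), so λ ≡ 10.
  x = λ² - 19 - 24 = 100 - 43 ≡ 28; y = λ·(19 - 28) - 6 ≡ 20. → (28, 20)
8G: (28, 20) + (24, 27). λ = (27 - 20)/(24 - 28) ≡ 7/25 mod 29. 25⁻¹ ≡ 7 (mod 29), so λ ≡ 20.
  x = λ² - 28 - 24 = 400 - 52 ≡ 0; y = λ·(28 - 0) - 20 ≡ 18. → (0, 18)
9G: (0, 18) + (24, 27). λ = (27 - 18)/(24 - 0) ≡ 9/24 mod 29. 24⁻¹ ≡ 23 (mod 29) since 24·23 = 552 ≡ 1, so λ ≡ 4.
  x = λ² - 0 - 24 = 16 - 24 ≡ 21; y = λ·(0 - 21) - 18 ≡ 14. → (21, 14)
10G: (21, 14) + (24, 27). λ = (27 - 14)/(24 - 21) ≡ 13/3 mod 29. 3⁻¹ ≡ 10 (mod 29) since 3·10 = 30 ≡ 1, so λ ≡ 14.
  x = λ² - 21 - 24 = 196 - 45 ≡ 6; y = λ·(21 - 6) - 14 ≡ 22. → (6, 22)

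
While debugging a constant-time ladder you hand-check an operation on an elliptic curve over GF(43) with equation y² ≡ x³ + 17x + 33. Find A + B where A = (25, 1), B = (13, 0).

(28, 31)

(25, 1) + (13, 0). λ = (0 - 1)/(13 - 25) ≡ 42/31 mod 43. 31⁻¹ ≡ 25 (mod 43), so λ ≡ 18.
  x = λ² - 25 - 13 = 324 - 38 ≡ 28; y = λ·(25 - 28) - 1 ≡ 31. → (28, 31)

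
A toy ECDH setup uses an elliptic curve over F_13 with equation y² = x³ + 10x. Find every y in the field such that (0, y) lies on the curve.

x³ + 10x + 0 = 0 ≡ 0 (mod 13).
Only y = 0 satisfies y² ≡ 0.

0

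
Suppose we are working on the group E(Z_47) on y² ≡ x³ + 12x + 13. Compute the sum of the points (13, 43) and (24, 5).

(13, 43) + (24, 5). λ = (5 - 43)/(24 - 13) ≡ 9/11 mod 47. 11⁻¹ ≡ 30 (mod 47), so λ ≡ 35.
  x = λ² - 13 - 24 = 1225 - 37 ≡ 13; y = λ·(13 - 13) - 43 ≡ 4. → (13, 4)

(13, 4)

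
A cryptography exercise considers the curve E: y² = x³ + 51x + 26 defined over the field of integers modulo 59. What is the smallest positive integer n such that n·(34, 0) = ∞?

2P: (34, 0) + (34, 0): same x and y₁ ≡ -y₂, so the sum is ∞.
2P = ∞, so the order is 2.

2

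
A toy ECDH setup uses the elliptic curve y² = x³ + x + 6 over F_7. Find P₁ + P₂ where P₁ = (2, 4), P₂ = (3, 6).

(2, 4) + (3, 6). λ = (6 - 4)/(3 - 2) ≡ 2/1 mod 7. 1⁻¹ ≡ 1 (mod 7) since 1·1 = 1 ≡ 1, so λ ≡ 2.
  x = λ² - 2 - 3 = 4 - 5 ≡ 6; y = λ·(2 - 6) - 4 ≡ 2. → (6, 2)

(6, 2)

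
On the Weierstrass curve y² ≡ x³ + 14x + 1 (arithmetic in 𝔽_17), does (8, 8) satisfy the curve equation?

yes

y² = 8² ≡ 13; x³ + 14x + 1 = 625 ≡ 13 (mod 17). 13 = 13.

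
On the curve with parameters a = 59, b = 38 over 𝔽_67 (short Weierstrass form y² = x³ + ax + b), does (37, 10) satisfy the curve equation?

y² = 10² ≡ 33; x³ + 59x + 38 = 52874 ≡ 11 (mod 67). 33 ≠ 11.

no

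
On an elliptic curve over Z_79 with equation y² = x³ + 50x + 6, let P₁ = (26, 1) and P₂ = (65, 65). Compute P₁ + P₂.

(26, 1) + (65, 65). λ = (65 - 1)/(65 - 26) ≡ 64/39 mod 79. 39⁻¹ ≡ 77 (mod 79), so λ ≡ 30.
  x = λ² - 26 - 65 = 900 - 91 ≡ 19; y = λ·(26 - 19) - 1 ≡ 51. → (19, 51)

(19, 51)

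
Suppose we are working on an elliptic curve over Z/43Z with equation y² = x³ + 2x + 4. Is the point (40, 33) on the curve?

y² = 33² ≡ 14; x³ + 2x + 4 = 64084 ≡ 14 (mod 43). 14 = 14.

yes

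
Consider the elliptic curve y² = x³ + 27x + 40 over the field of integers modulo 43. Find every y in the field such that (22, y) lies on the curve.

4, 39

x³ + 27x + 40 = 11282 ≡ 16 (mod 43).
Square roots of 16 mod 43: 4 and 39 (since 4² = 16 ≡ 16).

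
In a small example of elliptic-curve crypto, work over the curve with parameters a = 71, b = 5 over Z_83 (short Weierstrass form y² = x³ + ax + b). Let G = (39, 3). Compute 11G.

Repeated addition: build up to 11G.
2G: tangent at (39, 3): λ = (3·39² + 71)/(2·3) ≡ 69/6. 6⁻¹ ≡ 14 (mod 83), so λ ≡ 69·14 ≡ 53.
  x = λ² - 39 - 39 = 2809 - 78 ≡ 75; y = λ·(39 - 75) - 3 ≡ 81. → (75, 81)
3G: (75, 81) + (39, 3). λ = (3 - 81)/(39 - 75) ≡ 5/47 mod 83. 47⁻¹ ≡ 53 (mod 83), so λ ≡ 16.
  x = λ² - 75 - 39 = 256 - 114 ≡ 59; y = λ·(75 - 59) - 81 ≡ 9. → (59, 9)
4G: (59, 9) + (39, 3). λ = (3 - 9)/(39 - 59) ≡ 77/63 mod 83. 63⁻¹ ≡ 29 (mod 83) since 63·29 = 1827 ≡ 1, so λ ≡ 75.
  x = λ² - 59 - 39 = 5625 - 98 ≡ 49; y = λ·(59 - 49) - 9 ≡ 77. → (49, 77)
5G: (49, 77) + (39, 3). λ = (3 - 77)/(39 - 49) ≡ 9/73 mod 83. 73⁻¹ ≡ 58 (mod 83) since 73·58 = 4234 ≡ 1, so λ ≡ 24.
  x = λ² - 49 - 39 = 576 - 88 ≡ 73; y = λ·(49 - 73) - 77 ≡ 11. → (73, 11)
6G: (73, 11) + (39, 3). λ = (3 - 11)/(39 - 73) ≡ 75/49 mod 83. 49⁻¹ ≡ 61 (mod 83), so λ ≡ 10.
  x = λ² - 73 - 39 = 100 - 112 ≡ 71; y = λ·(73 - 71) - 11 ≡ 9. → (71, 9)
7G: (71, 9) + (39, 3). λ = (3 - 9)/(39 - 71) ≡ 77/51 mod 83. 51⁻¹ ≡ 70 (mod 83), so λ ≡ 78.
  x = λ² - 71 - 39 = 6084 - 110 ≡ 81; y = λ·(71 - 81) - 9 ≡ 41. → (81, 41)
8G: (81, 41) + (39, 3). λ = (3 - 41)/(39 - 81) ≡ 45/41 mod 83. 41⁻¹ ≡ 81 (mod 83), so λ ≡ 76.
  x = λ² - 81 - 39 = 5776 - 120 ≡ 12; y = λ·(81 - 12) - 41 ≡ 57. → (12, 57)
9G: (12, 57) + (39, 3). λ = (3 - 57)/(39 - 12) ≡ 29/27 mod 83. 27⁻¹ ≡ 40 (mod 83) since 27·40 = 1080 ≡ 1, so λ ≡ 81.
  x = λ² - 12 - 39 = 6561 - 51 ≡ 36; y = λ·(12 - 36) - 57 ≡ 74. → (36, 74)
10G: (36, 74) + (39, 3). λ = (3 - 74)/(39 - 36) ≡ 12/3 mod 83. 3⁻¹ ≡ 28 (mod 83) since 3·28 = 84 ≡ 1, so λ ≡ 4.
  x = λ² - 36 - 39 = 16 - 75 ≡ 24; y = λ·(36 - 24) - 74 ≡ 57. → (24, 57)
11G: (24, 57) + (39, 3). λ = (3 - 57)/(39 - 24) ≡ 29/15 mod 83. 15⁻¹ ≡ 72 (mod 83), so λ ≡ 13.
  x = λ² - 24 - 39 = 169 - 63 ≡ 23; y = λ·(24 - 23) - 57 ≡ 39. → (23, 39)

(23, 39)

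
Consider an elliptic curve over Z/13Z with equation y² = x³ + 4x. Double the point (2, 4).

tangent at (2, 4): λ = (3·2² + 4)/(2·4) ≡ 3/8. 8⁻¹ ≡ 5 (mod 13) since 8·5 = 40 ≡ 1, so λ ≡ 3·5 ≡ 2.
  x = λ² - 2 - 2 = 4 - 4 ≡ 0; y = λ·(2 - 0) - 4 ≡ 0. → (0, 0)

(0, 0)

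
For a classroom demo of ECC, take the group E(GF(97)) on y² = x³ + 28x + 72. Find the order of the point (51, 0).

2P: (51, 0) + (51, 0): same x and y₁ ≡ -y₂, so the sum is the point at infinity.
2P = the point at infinity, so the order is 2.

2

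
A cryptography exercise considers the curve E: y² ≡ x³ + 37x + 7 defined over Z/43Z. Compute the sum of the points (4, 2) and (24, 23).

(39, 15)

(4, 2) + (24, 23). λ = (23 - 2)/(24 - 4) ≡ 21/20 mod 43. 20⁻¹ ≡ 28 (mod 43), so λ ≡ 29.
  x = λ² - 4 - 24 = 841 - 28 ≡ 39; y = λ·(4 - 39) - 2 ≡ 15. → (39, 15)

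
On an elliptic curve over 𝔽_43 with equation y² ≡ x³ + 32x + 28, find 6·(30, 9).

Write Q = (30, 9).
Double-and-add on 6 = (110)₂. Start with Q = (30, 9) for the leading 1-bit.
double: tangent at (30, 9): λ = (3·30² + 32)/(2·9) ≡ 23/18. 18⁻¹ ≡ 12 (mod 43), so λ ≡ 23·12 ≡ 18.
  x = λ² - 30 - 30 = 324 - 60 ≡ 6; y = λ·(30 - 6) - 9 ≡ 36. → (6, 36)
add Q: (6, 36) + (30, 9). λ = (9 - 36)/(30 - 6) ≡ 16/24 mod 43. 24⁻¹ ≡ 9 (mod 43) since 24·9 = 216 ≡ 1, so λ ≡ 15.
  x = λ² - 6 - 30 = 225 - 36 ≡ 17; y = λ·(6 - 17) - 36 ≡ 14. → (17, 14)
double: tangent at (17, 14): λ = (3·17² + 32)/(2·14) ≡ 39/28. 28⁻¹ ≡ 20 (mod 43) since 28·20 = 560 ≡ 1, so λ ≡ 39·20 ≡ 6.
  x = λ² - 17 - 17 = 36 - 34 ≡ 2; y = λ·(17 - 2) - 14 ≡ 33. → (2, 33)

(2, 33)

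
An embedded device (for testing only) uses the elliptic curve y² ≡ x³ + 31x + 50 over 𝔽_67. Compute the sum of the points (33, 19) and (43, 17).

(50, 38)

(33, 19) + (43, 17). λ = (17 - 19)/(43 - 33) ≡ 65/10 mod 67. 10⁻¹ ≡ 47 (mod 67) since 10·47 = 470 ≡ 1, so λ ≡ 40.
  x = λ² - 33 - 43 = 1600 - 76 ≡ 50; y = λ·(33 - 50) - 19 ≡ 38. → (50, 38)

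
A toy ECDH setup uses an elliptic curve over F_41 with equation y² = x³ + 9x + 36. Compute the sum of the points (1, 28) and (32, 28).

(8, 13)

(1, 28) + (32, 28). λ = (28 - 28)/(32 - 1) ≡ 0/31 mod 41. 31⁻¹ ≡ 4 (mod 41) since 31·4 = 124 ≡ 1, so λ ≡ 0.
  x = λ² - 1 - 32 = 0 - 33 ≡ 8; y = λ·(1 - 8) - 28 ≡ 13. → (8, 13)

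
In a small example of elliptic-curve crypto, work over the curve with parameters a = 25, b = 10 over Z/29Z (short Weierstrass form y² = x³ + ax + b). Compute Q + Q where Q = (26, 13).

(10, 19)

tangent at (26, 13): λ = (3·26² + 25)/(2·13) ≡ 23/26. 26⁻¹ ≡ 19 (mod 29), so λ ≡ 23·19 ≡ 2.
  x = λ² - 26 - 26 = 4 - 52 ≡ 10; y = λ·(26 - 10) - 13 ≡ 19. → (10, 19)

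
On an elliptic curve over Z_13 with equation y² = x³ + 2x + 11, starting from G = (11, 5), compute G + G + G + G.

Repeated addition: build up to 4G.
2G: tangent at (11, 5): λ = (3·11² + 2)/(2·5) ≡ 1/10. 10⁻¹ ≡ 4 (mod 13) since 10·4 = 40 ≡ 1, so λ ≡ 1·4 ≡ 4.
  x = λ² - 11 - 11 = 16 - 22 ≡ 7; y = λ·(11 - 7) - 5 ≡ 11. → (7, 11)
3G: (7, 11) + (11, 5). λ = (5 - 11)/(11 - 7) ≡ 7/4 mod 13. 4⁻¹ ≡ 10 (mod 13), so λ ≡ 5.
  x = λ² - 7 - 11 = 25 - 18 ≡ 7; y = λ·(7 - 7) - 11 ≡ 2. → (7, 2)
4G: (7, 2) + (11, 5). λ = (5 - 2)/(11 - 7) ≡ 3/4 mod 13. 4⁻¹ ≡ 10 (mod 13), so λ ≡ 4.
  x = λ² - 7 - 11 = 16 - 18 ≡ 11; y = λ·(7 - 11) - 2 ≡ 8. → (11, 8)

(11, 8)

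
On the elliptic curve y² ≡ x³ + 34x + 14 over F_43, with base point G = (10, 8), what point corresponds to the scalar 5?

(35, 41)

Double-and-add on 5 = (101)₂. Start with G = (10, 8) for the leading 1-bit.
double: tangent at (10, 8): λ = (3·10² + 34)/(2·8) ≡ 33/16. 16⁻¹ ≡ 35 (mod 43) since 16·35 = 560 ≡ 1, so λ ≡ 33·35 ≡ 37.
  x = λ² - 10 - 10 = 1369 - 20 ≡ 16; y = λ·(10 - 16) - 8 ≡ 28. → (16, 28)
double: tangent at (16, 28): λ = (3·16² + 34)/(2·28) ≡ 28/13. 13⁻¹ ≡ 10 (mod 43) since 13·10 = 130 ≡ 1, so λ ≡ 28·10 ≡ 22.
  x = λ² - 16 - 16 = 484 - 32 ≡ 22; y = λ·(16 - 22) - 28 ≡ 12. → (22, 12)
add G: (22, 12) + (10, 8). λ = (8 - 12)/(10 - 22) ≡ 39/31 mod 43. 31⁻¹ ≡ 25 (mod 43) since 31·25 = 775 ≡ 1, so λ ≡ 29.
  x = λ² - 22 - 10 = 841 - 32 ≡ 35; y = λ·(22 - 35) - 12 ≡ 41. → (35, 41)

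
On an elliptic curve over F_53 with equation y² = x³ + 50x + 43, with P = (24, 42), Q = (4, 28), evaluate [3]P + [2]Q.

(49, 16)

First 3P:
Repeated addition: build up to 3P.
2P: tangent at (24, 42): λ = (3·24² + 50)/(2·42) ≡ 29/31. 31⁻¹ ≡ 12 (mod 53), so λ ≡ 29·12 ≡ 30.
  x = λ² - 24 - 24 = 900 - 48 ≡ 4; y = λ·(24 - 4) - 42 ≡ 28. → (4, 28)
3P: (4, 28) + (24, 42). λ = (42 - 28)/(24 - 4) ≡ 14/20 mod 53. 20⁻¹ ≡ 8 (mod 53) since 20·8 = 160 ≡ 1, so λ ≡ 6.
  x = λ² - 4 - 24 = 36 - 28 ≡ 8; y = λ·(4 - 8) - 28 ≡ 1. → (8, 1)
3P = (8, 1).
Next 2Q:
Repeated addition: build up to 2Q.
2Q: tangent at (4, 28): λ = (3·4² + 50)/(2·28) ≡ 45/3. 3⁻¹ ≡ 18 (mod 53), so λ ≡ 45·18 ≡ 15.
  x = λ² - 4 - 4 = 225 - 8 ≡ 5; y = λ·(4 - 5) - 28 ≡ 10. → (5, 10)
2Q = (5, 10).
Finally 3P + 2Q:
(8, 1) + (5, 10). λ = (10 - 1)/(5 - 8) ≡ 9/50 mod 53. 50⁻¹ ≡ 35 (mod 53) since 50·35 = 1750 ≡ 1, so λ ≡ 50.
  x = λ² - 8 - 5 = 2500 - 13 ≡ 49; y = λ·(8 - 49) - 1 ≡ 16. → (49, 16)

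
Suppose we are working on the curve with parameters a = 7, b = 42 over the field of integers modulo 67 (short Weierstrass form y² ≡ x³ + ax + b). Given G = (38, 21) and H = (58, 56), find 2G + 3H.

First 2G:
Repeated addition: build up to 2G.
2G: tangent at (38, 21): λ = (3·38² + 7)/(2·21) ≡ 51/42. 42⁻¹ ≡ 8 (mod 67) since 42·8 = 336 ≡ 1, so λ ≡ 51·8 ≡ 6.
  x = λ² - 38 - 38 = 36 - 76 ≡ 27; y = λ·(38 - 27) - 21 ≡ 45. → (27, 45)
2G = (27, 45).
Next 3H:
Repeated addition: build up to 3H.
2H: tangent at (58, 56): λ = (3·58² + 7)/(2·56) ≡ 49/45. 45⁻¹ ≡ 3 (mod 67) since 45·3 = 135 ≡ 1, so λ ≡ 49·3 ≡ 13.
  x = λ² - 58 - 58 = 169 - 116 ≡ 53; y = λ·(58 - 53) - 56 ≡ 9. → (53, 9)
3H: (53, 9) + (58, 56). λ = (56 - 9)/(58 - 53) ≡ 47/5 mod 67. 5⁻¹ ≡ 27 (mod 67) since 5·27 = 135 ≡ 1, so λ ≡ 63.
  x = λ² - 53 - 58 = 3969 - 111 ≡ 39; y = λ·(53 - 39) - 9 ≡ 2. → (39, 2)
3H = (39, 2).
Finally 2G + 3H:
(27, 45) + (39, 2). λ = (2 - 45)/(39 - 27) ≡ 24/12 mod 67. 12⁻¹ ≡ 28 (mod 67), so λ ≡ 2.
  x = λ² - 27 - 39 = 4 - 66 ≡ 5; y = λ·(27 - 5) - 45 ≡ 66. → (5, 66)

(5, 66)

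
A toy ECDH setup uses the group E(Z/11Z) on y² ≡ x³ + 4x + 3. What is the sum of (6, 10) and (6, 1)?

O

The two points share x = 6 and their y-coordinates satisfy 10 + 1 ≡ 0 (mod 11), so they are inverses. Their sum is O.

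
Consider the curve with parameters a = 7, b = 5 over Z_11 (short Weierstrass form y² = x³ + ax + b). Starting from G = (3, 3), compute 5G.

Repeated addition: build up to 5G.
2G: tangent at (3, 3): λ = (3·3² + 7)/(2·3) ≡ 1/6. 6⁻¹ ≡ 2 (mod 11) since 6·2 = 12 ≡ 1, so λ ≡ 1·2 ≡ 2.
  x = λ² - 3 - 3 = 4 - 6 ≡ 9; y = λ·(3 - 9) - 3 ≡ 7. → (9, 7)
3G: (9, 7) + (3, 3). λ = (3 - 7)/(3 - 9) ≡ 7/5 mod 11. 5⁻¹ ≡ 9 (mod 11) since 5·9 = 45 ≡ 1, so λ ≡ 8.
  x = λ² - 9 - 3 = 64 - 12 ≡ 8; y = λ·(9 - 8) - 7 ≡ 1. → (8, 1)
4G: (8, 1) + (3, 3). λ = (3 - 1)/(3 - 8) ≡ 2/6 mod 11. 6⁻¹ ≡ 2 (mod 11) since 6·2 = 12 ≡ 1, so λ ≡ 4.
  x = λ² - 8 - 3 = 16 - 11 ≡ 5; y = λ·(8 - 5) - 1 ≡ 0. → (5, 0)
5G: (5, 0) + (3, 3). λ = (3 - 0)/(3 - 5) ≡ 3/9 mod 11. 9⁻¹ ≡ 5 (mod 11), so λ ≡ 4.
  x = λ² - 5 - 3 = 16 - 8 ≡ 8; y = λ·(5 - 8) - 0 ≡ 10. → (8, 10)

(8, 10)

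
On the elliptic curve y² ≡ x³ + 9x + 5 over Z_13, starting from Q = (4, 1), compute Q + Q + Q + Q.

Double-and-add on 4 = (100)₂. Start with Q = (4, 1) for the leading 1-bit.
double: tangent at (4, 1): λ = (3·4² + 9)/(2·1) ≡ 5/2. 2⁻¹ ≡ 7 (mod 13), so λ ≡ 5·7 ≡ 9.
  x = λ² - 4 - 4 = 81 - 8 ≡ 8; y = λ·(4 - 8) - 1 ≡ 2. → (8, 2)
double: tangent at (8, 2): λ = (3·8² + 9)/(2·2) ≡ 6/4. 4⁻¹ ≡ 10 (mod 13), so λ ≡ 6·10 ≡ 8.
  x = λ² - 8 - 8 = 64 - 16 ≡ 9; y = λ·(8 - 9) - 2 ≡ 3. → (9, 3)

(9, 3)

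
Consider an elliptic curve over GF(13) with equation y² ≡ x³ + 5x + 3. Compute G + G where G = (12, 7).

tangent at (12, 7): λ = (3·12² + 5)/(2·7) ≡ 8/1. 1⁻¹ ≡ 1 (mod 13), so λ ≡ 8·1 ≡ 8.
  x = λ² - 12 - 12 = 64 - 24 ≡ 1; y = λ·(12 - 1) - 7 ≡ 3. → (1, 3)

(1, 3)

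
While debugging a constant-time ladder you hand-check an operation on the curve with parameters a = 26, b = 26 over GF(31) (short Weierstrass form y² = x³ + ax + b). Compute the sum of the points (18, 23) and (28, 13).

(17, 7)

(18, 23) + (28, 13). λ = (13 - 23)/(28 - 18) ≡ 21/10 mod 31. 10⁻¹ ≡ 28 (mod 31) since 10·28 = 280 ≡ 1, so λ ≡ 30.
  x = λ² - 18 - 28 = 900 - 46 ≡ 17; y = λ·(18 - 17) - 23 ≡ 7. → (17, 7)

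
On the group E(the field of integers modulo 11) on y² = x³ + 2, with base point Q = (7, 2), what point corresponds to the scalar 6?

Double-and-add on 6 = (110)₂. Start with Q = (7, 2) for the leading 1-bit.
double: tangent at (7, 2): λ = (3·7² + 0)/(2·2) ≡ 4/4. 4⁻¹ ≡ 3 (mod 11), so λ ≡ 4·3 ≡ 1.
  x = λ² - 7 - 7 = 1 - 14 ≡ 9; y = λ·(7 - 9) - 2 ≡ 7. → (9, 7)
add Q: (9, 7) + (7, 2). λ = (2 - 7)/(7 - 9) ≡ 6/9 mod 11. 9⁻¹ ≡ 5 (mod 11) since 9·5 = 45 ≡ 1, so λ ≡ 8.
  x = λ² - 9 - 7 = 64 - 16 ≡ 4; y = λ·(9 - 4) - 7 ≡ 0. → (4, 0)
double: (4, 0) + (4, 0): same x and y₁ ≡ -y₂, so the sum is O.

O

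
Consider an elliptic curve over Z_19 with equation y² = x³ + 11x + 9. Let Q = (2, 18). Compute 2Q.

(0, 16)

tangent at (2, 18): λ = (3·2² + 11)/(2·18) ≡ 4/17. 17⁻¹ ≡ 9 (mod 19) since 17·9 = 153 ≡ 1, so λ ≡ 4·9 ≡ 17.
  x = λ² - 2 - 2 = 289 - 4 ≡ 0; y = λ·(2 - 0) - 18 ≡ 16. → (0, 16)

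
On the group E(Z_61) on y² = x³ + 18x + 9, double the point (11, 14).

(14, 4)

tangent at (11, 14): λ = (3·11² + 18)/(2·14) ≡ 15/28. 28⁻¹ ≡ 24 (mod 61) since 28·24 = 672 ≡ 1, so λ ≡ 15·24 ≡ 55.
  x = λ² - 11 - 11 = 3025 - 22 ≡ 14; y = λ·(11 - 14) - 14 ≡ 4. → (14, 4)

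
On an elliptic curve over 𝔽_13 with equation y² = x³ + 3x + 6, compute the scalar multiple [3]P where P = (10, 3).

(1, 7)

Repeated addition: build up to 3P.
2P: tangent at (10, 3): λ = (3·10² + 3)/(2·3) ≡ 4/6. 6⁻¹ ≡ 11 (mod 13) since 6·11 = 66 ≡ 1, so λ ≡ 4·11 ≡ 5.
  x = λ² - 10 - 10 = 25 - 20 ≡ 5; y = λ·(10 - 5) - 3 ≡ 9. → (5, 9)
3P: (5, 9) + (10, 3). λ = (3 - 9)/(10 - 5) ≡ 7/5 mod 13. 5⁻¹ ≡ 8 (mod 13), so λ ≡ 4.
  x = λ² - 5 - 10 = 16 - 15 ≡ 1; y = λ·(5 - 1) - 9 ≡ 7. → (1, 7)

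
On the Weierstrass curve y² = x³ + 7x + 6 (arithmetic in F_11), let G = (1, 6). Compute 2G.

(10, 3)

tangent at (1, 6): λ = (3·1² + 7)/(2·6) ≡ 10/1. 1⁻¹ ≡ 1 (mod 11), so λ ≡ 10·1 ≡ 10.
  x = λ² - 1 - 1 = 100 - 2 ≡ 10; y = λ·(1 - 10) - 6 ≡ 3. → (10, 3)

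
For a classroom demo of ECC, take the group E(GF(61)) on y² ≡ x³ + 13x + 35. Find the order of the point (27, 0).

2P: (27, 0) + (27, 0): same x and y₁ ≡ -y₂, so the sum is 𝒪.
2P = 𝒪, so the order is 2.

2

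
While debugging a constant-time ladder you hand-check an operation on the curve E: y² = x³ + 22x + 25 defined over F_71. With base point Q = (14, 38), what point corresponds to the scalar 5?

(12, 10)

Repeated addition: build up to 5Q.
2Q: tangent at (14, 38): λ = (3·14² + 22)/(2·38) ≡ 42/5. 5⁻¹ ≡ 57 (mod 71) since 5·57 = 285 ≡ 1, so λ ≡ 42·57 ≡ 51.
  x = λ² - 14 - 14 = 2601 - 28 ≡ 17; y = λ·(14 - 17) - 38 ≡ 22. → (17, 22)
3Q: (17, 22) + (14, 38). λ = (38 - 22)/(14 - 17) ≡ 16/68 mod 71. 68⁻¹ ≡ 47 (mod 71), so λ ≡ 42.
  x = λ² - 17 - 14 = 1764 - 31 ≡ 29; y = λ·(17 - 29) - 22 ≡ 42. → (29, 42)
4Q: (29, 42) + (14, 38). λ = (38 - 42)/(14 - 29) ≡ 67/56 mod 71. 56⁻¹ ≡ 52 (mod 71), so λ ≡ 5.
  x = λ² - 29 - 14 = 25 - 43 ≡ 53; y = λ·(29 - 53) - 42 ≡ 51. → (53, 51)
5Q: (53, 51) + (14, 38). λ = (38 - 51)/(14 - 53) ≡ 58/32 mod 71. 32⁻¹ ≡ 20 (mod 71) since 32·20 = 640 ≡ 1, so λ ≡ 24.
  x = λ² - 53 - 14 = 576 - 67 ≡ 12; y = λ·(53 - 12) - 51 ≡ 10. → (12, 10)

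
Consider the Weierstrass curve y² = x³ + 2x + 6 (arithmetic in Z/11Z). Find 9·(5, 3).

Write G = (5, 3).
Repeated addition: build up to 9G.
2G: tangent at (5, 3): λ = (3·5² + 2)/(2·3) ≡ 0/6. 6⁻¹ ≡ 2 (mod 11) since 6·2 = 12 ≡ 1, so λ ≡ 0·2 ≡ 0.
  x = λ² - 5 - 5 = 0 - 10 ≡ 1; y = λ·(5 - 1) - 3 ≡ 8. → (1, 8)
3G: (1, 8) + (5, 3). λ = (3 - 8)/(5 - 1) ≡ 6/4 mod 11. 4⁻¹ ≡ 3 (mod 11), so λ ≡ 7.
  x = λ² - 1 - 5 = 49 - 6 ≡ 10; y = λ·(1 - 10) - 8 ≡ 6. → (10, 6)
4G: (10, 6) + (5, 3). λ = (3 - 6)/(5 - 10) ≡ 8/6 mod 11. 6⁻¹ ≡ 2 (mod 11) since 6·2 = 12 ≡ 1, so λ ≡ 5.
  x = λ² - 10 - 5 = 25 - 15 ≡ 10; y = λ·(10 - 10) - 6 ≡ 5. → (10, 5)
5G: (10, 5) + (5, 3). λ = (3 - 5)/(5 - 10) ≡ 9/6 mod 11. 6⁻¹ ≡ 2 (mod 11), so λ ≡ 7.
  x = λ² - 10 - 5 = 49 - 15 ≡ 1; y = λ·(10 - 1) - 5 ≡ 3. → (1, 3)
6G: (1, 3) + (5, 3). λ = (3 - 3)/(5 - 1) ≡ 0/4 mod 11. 4⁻¹ ≡ 3 (mod 11), so λ ≡ 0.
  x = λ² - 1 - 5 = 0 - 6 ≡ 5; y = λ·(1 - 5) - 3 ≡ 8. → (5, 8)
7G: (5, 8) + (5, 3): same x and y₁ ≡ -y₂, so the sum is the point at infinity.
8G: the point at infinity + (5, 3) = (5, 3) (identity).
9G: tangent at (5, 3): λ = (3·5² + 2)/(2·3) ≡ 0/6. 6⁻¹ ≡ 2 (mod 11) since 6·2 = 12 ≡ 1, so λ ≡ 0·2 ≡ 0.
  x = λ² - 5 - 5 = 0 - 10 ≡ 1; y = λ·(5 - 1) - 3 ≡ 8. → (1, 8)

(1, 8)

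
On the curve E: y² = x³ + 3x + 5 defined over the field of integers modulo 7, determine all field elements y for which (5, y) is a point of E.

x³ + 3x + 5 = 145 ≡ 5 (mod 7).
5 is a non-residue mod 7; no y exists.

none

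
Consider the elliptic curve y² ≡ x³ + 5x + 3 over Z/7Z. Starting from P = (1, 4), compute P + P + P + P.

Repeated addition: build up to 4P.
2P: tangent at (1, 4): λ = (3·1² + 5)/(2·4) ≡ 1/1. 1⁻¹ ≡ 1 (mod 7), so λ ≡ 1·1 ≡ 1.
  x = λ² - 1 - 1 = 1 - 2 ≡ 6; y = λ·(1 - 6) - 4 ≡ 5. → (6, 5)
3P: (6, 5) + (1, 4). λ = (4 - 5)/(1 - 6) ≡ 6/2 mod 7. 2⁻¹ ≡ 4 (mod 7), so λ ≡ 3.
  x = λ² - 6 - 1 = 9 - 7 ≡ 2; y = λ·(6 - 2) - 5 ≡ 0. → (2, 0)
4P: (2, 0) + (1, 4). λ = (4 - 0)/(1 - 2) ≡ 4/6 mod 7. 6⁻¹ ≡ 6 (mod 7) since 6·6 = 36 ≡ 1, so λ ≡ 3.
  x = λ² - 2 - 1 = 9 - 3 ≡ 6; y = λ·(2 - 6) - 0 ≡ 2. → (6, 2)

(6, 2)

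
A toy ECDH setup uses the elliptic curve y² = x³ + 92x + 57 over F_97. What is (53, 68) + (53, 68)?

(38, 15)

tangent at (53, 68): λ = (3·53² + 92)/(2·68) ≡ 80/39. 39⁻¹ ≡ 5 (mod 97), so λ ≡ 80·5 ≡ 12.
  x = λ² - 53 - 53 = 144 - 106 ≡ 38; y = λ·(53 - 38) - 68 ≡ 15. → (38, 15)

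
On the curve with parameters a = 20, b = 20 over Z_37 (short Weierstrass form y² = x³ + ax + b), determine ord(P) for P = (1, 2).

3

2P: tangent at (1, 2): λ = (3·1² + 20)/(2·2) ≡ 23/4. 4⁻¹ ≡ 28 (mod 37) since 4·28 = 112 ≡ 1, so λ ≡ 23·28 ≡ 15.
  x = λ² - 1 - 1 = 225 - 2 ≡ 1; y = λ·(1 - 1) - 2 ≡ 35. → (1, 35)
3P: (1, 35) + (1, 2): same x and y₁ ≡ -y₂, so the sum is the point at infinity.
3P = the point at infinity, so the order is 3.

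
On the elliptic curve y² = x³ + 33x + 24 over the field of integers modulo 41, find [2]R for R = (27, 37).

(26, 34)

tangent at (27, 37): λ = (3·27² + 33)/(2·37) ≡ 6/33. 33⁻¹ ≡ 5 (mod 41), so λ ≡ 6·5 ≡ 30.
  x = λ² - 27 - 27 = 900 - 54 ≡ 26; y = λ·(27 - 26) - 37 ≡ 34. → (26, 34)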